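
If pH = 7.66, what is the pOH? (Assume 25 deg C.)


At 25 deg C, pH + pOH = 14.
pOH = 14 - pH = 14 - 7.66
pOH = 6.34:

6.34


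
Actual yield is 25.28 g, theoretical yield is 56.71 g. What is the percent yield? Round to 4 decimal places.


% yield = 100 * actual / theoretical
% yield = 100 * 25.28 / 56.71
% yield = 44.57767589 %, rounded to 4 dp:

44.5777 %


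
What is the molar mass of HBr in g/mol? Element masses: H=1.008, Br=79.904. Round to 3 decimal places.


M = sum(count * atomic_mass) over atoms.
M = 1*1.008 + 1*79.904
M = 1.008 + 79.904
M = 80.912 g/mol, rounded to 3 dp:

80.912 g/mol


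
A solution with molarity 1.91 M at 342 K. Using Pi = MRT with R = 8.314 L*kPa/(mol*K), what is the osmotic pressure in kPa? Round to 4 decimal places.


Osmotic pressure (van't Hoff): Pi = M*R*T.
RT = 8.314 * 342 = 2843.388
Pi = 1.91 * 2843.388
Pi = 5430.87108 kPa, rounded to 4 dp:

5430.8711 kPa


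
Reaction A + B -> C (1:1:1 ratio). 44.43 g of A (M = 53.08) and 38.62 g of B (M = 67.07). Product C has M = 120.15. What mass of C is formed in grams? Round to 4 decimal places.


Find moles of each reactant; the smaller value is the limiting reagent in a 1:1:1 reaction, so moles_C equals moles of the limiter.
n_A = mass_A / M_A = 44.43 / 53.08 = 0.837038 mol
n_B = mass_B / M_B = 38.62 / 67.07 = 0.575816 mol
Limiting reagent: B (smaller), n_limiting = 0.575816 mol
mass_C = n_limiting * M_C = 0.575816 * 120.15
mass_C = 69.1842924 g, rounded to 4 dp:

69.1843 g


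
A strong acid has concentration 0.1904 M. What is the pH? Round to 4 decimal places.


A strong acid dissociates completely, so [H+] equals the given concentration.
pH = -log10([H+]) = -log10(0.1904)
pH = 0.72033306, rounded to 4 dp:

0.7203


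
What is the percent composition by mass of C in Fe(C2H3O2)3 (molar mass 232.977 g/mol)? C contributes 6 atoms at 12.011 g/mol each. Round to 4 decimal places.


pct = 100 * (n_elem * M_elem) / M_total
mass_contribution = 6 * 12.011 = 72.066 g/mol
pct = 100 * 72.066 / 232.977
pct = 30.93266717 %, rounded to 4 dp:

30.9327 %


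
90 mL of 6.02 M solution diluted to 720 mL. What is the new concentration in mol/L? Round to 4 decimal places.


Dilution: M1*V1 = M2*V2, solve for M2.
M2 = M1*V1 / V2
M2 = 6.02 * 90 / 720
M2 = 541.8 / 720
M2 = 0.7525 mol/L, rounded to 4 dp:

0.7525 mol/L


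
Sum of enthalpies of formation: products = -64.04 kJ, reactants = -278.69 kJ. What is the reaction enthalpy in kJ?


dH_rxn = sum(dH_f products) - sum(dH_f reactants)
dH_rxn = -64.04 - (-278.69)
dH_rxn = 214.65 kJ:

214.65 kJ


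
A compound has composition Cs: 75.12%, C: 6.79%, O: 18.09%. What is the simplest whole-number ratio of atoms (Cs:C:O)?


Assume 100 g of compound, divide each mass% by atomic mass to get moles, then normalize by the smallest to get a raw atom ratio.
Moles per 100 g: Cs: 75.12/132.905 = 0.5652, C: 6.79/12.011 = 0.5653, O: 18.09/15.999 = 1.1307
Raw ratio (divide by min = 0.5652): Cs: 1.0, C: 1.0, O: 2.0
Multiply by 1 to clear fractions: Cs: 1.0 ~= 1, C: 1.0 ~= 1, O: 2.0 ~= 2
Reduce by GCD to get the simplest whole-number ratio:

1:1:2


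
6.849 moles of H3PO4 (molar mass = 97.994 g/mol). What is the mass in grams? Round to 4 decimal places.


mass = n * M
mass = 6.849 * 97.994
mass = 671.160906 g, rounded to 4 dp:

671.1609 g


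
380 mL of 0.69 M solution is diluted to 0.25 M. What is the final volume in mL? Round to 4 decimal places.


Dilution: M1*V1 = M2*V2, solve for V2.
V2 = M1*V1 / M2
V2 = 0.69 * 380 / 0.25
V2 = 262.2 / 0.25
V2 = 1048.8 mL, rounded to 4 dp:

1048.8000 mL


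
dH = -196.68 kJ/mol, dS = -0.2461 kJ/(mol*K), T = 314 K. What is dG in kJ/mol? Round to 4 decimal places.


Gibbs: dG = dH - T*dS (consistent units, dS already in kJ/(mol*K)).
T*dS = 314 * -0.2461 = -77.2754
dG = -196.68 - (-77.2754)
dG = -119.4046 kJ/mol, rounded to 4 dp:

-119.4046 kJ/mol


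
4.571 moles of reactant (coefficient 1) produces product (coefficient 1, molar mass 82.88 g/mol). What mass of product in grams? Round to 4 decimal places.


Use the coefficient ratio to convert reactant moles to product moles, then multiply by the product's molar mass.
moles_P = moles_R * (coeff_P / coeff_R) = 4.571 * (1/1) = 4.571
mass_P = moles_P * M_P = 4.571 * 82.88
mass_P = 378.84448 g, rounded to 4 dp:

378.8445 g


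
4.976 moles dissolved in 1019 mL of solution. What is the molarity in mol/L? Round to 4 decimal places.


Convert volume to liters: V_L = V_mL / 1000.
V_L = 1019 / 1000 = 1.019 L
M = n / V_L = 4.976 / 1.019
M = 4.88321884 mol/L, rounded to 4 dp:

4.8832 mol/L


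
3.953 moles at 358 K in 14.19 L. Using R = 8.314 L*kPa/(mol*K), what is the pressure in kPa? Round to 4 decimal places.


PV = nRT, solve for P = nRT / V.
nRT = 3.953 * 8.314 * 358 = 11765.7566
P = 11765.7566 / 14.19
P = 829.15832276 kPa, rounded to 4 dp:

829.1583 kPa


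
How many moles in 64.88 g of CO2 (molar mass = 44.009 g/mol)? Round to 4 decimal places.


n = mass / M
n = 64.88 / 44.009
n = 1.4742439 mol, rounded to 4 dp:

1.4742 mol


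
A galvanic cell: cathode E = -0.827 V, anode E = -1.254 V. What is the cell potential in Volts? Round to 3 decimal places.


Standard cell potential: E_cell = E_cathode - E_anode.
E_cell = -0.827 - (-1.254)
E_cell = 0.427 V, rounded to 3 dp:

0.427 V


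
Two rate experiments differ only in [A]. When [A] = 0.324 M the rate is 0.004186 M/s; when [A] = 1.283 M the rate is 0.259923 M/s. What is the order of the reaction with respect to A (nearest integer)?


Rate is proportional to [A]^n, so rate2/rate1 = ([A]2/[A]1)^n. Take logs to solve for n.
rate2/rate1 = 0.259923 / 0.004186 = 62.0934
[A]2/[A]1 = 1.283 / 0.324 = 3.9599
n = ln(62.0934) / ln(3.9599) = 3.0
Nearest integer order:

3


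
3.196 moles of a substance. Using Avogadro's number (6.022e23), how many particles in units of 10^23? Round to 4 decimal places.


N = n * NA, then divide by 1e23 for the requested units.
N / 1e23 = n * 6.022
N / 1e23 = 3.196 * 6.022
N / 1e23 = 19.246312, rounded to 4 dp:

19.2463


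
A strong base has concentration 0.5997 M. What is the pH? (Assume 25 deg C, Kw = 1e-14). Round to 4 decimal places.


A strong base dissociates completely, so [OH-] equals the given concentration.
pOH = -log10([OH-]) = -log10(0.5997) = 0.222066
pH = 14 - pOH = 14 - 0.222066
pH = 13.777934, rounded to 4 dp:

13.7779


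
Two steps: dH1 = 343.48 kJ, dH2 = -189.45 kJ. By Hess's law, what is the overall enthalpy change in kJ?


Hess's law: enthalpy is a state function, so add the step enthalpies.
dH_total = dH1 + dH2 = 343.48 + (-189.45)
dH_total = 154.03 kJ:

154.03 kJ


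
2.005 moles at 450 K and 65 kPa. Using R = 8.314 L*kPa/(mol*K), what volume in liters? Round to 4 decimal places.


PV = nRT, solve for V = nRT / P.
nRT = 2.005 * 8.314 * 450 = 7501.3065
V = 7501.3065 / 65
V = 115.40471538 L, rounded to 4 dp:

115.4047 L


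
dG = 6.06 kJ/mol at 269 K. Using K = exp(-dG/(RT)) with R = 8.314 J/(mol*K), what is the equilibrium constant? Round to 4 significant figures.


dG is in kJ/mol; multiply by 1000 to match R in J/(mol*K).
RT = 8.314 * 269 = 2236.466 J/mol
exponent = -dG*1000 / (RT) = -(6.06*1000) / 2236.466 = -2.70963207
K = exp(-2.70963207)
K = 0.066561292, rounded to 4 significant figures:

0.06656


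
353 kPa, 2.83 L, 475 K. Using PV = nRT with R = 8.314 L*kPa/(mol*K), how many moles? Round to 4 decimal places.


PV = nRT, solve for n = PV / (RT).
PV = 353 * 2.83 = 998.99
RT = 8.314 * 475 = 3949.15
n = 998.99 / 3949.15
n = 0.2529633 mol, rounded to 4 dp:

0.2530 mol


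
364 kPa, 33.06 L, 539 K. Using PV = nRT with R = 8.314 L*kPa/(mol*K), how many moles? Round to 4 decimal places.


PV = nRT, solve for n = PV / (RT).
PV = 364 * 33.06 = 12033.84
RT = 8.314 * 539 = 4481.246
n = 12033.84 / 4481.246
n = 2.68537813 mol, rounded to 4 dp:

2.6854 mol


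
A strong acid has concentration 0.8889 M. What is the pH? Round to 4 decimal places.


A strong acid dissociates completely, so [H+] equals the given concentration.
pH = -log10([H+]) = -log10(0.8889)
pH = 0.05114709, rounded to 4 dp:

0.0511


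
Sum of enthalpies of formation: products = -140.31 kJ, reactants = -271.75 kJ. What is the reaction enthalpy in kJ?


dH_rxn = sum(dH_f products) - sum(dH_f reactants)
dH_rxn = -140.31 - (-271.75)
dH_rxn = 131.44 kJ:

131.44 kJ


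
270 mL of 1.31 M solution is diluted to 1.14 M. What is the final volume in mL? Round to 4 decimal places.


Dilution: M1*V1 = M2*V2, solve for V2.
V2 = M1*V1 / M2
V2 = 1.31 * 270 / 1.14
V2 = 353.7 / 1.14
V2 = 310.26315789 mL, rounded to 4 dp:

310.2632 mL


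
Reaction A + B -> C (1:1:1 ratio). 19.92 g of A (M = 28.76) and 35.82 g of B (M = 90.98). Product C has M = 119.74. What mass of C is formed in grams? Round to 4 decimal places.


Find moles of each reactant; the smaller value is the limiting reagent in a 1:1:1 reaction, so moles_C equals moles of the limiter.
n_A = mass_A / M_A = 19.92 / 28.76 = 0.692629 mol
n_B = mass_B / M_B = 35.82 / 90.98 = 0.393713 mol
Limiting reagent: B (smaller), n_limiting = 0.393713 mol
mass_C = n_limiting * M_C = 0.393713 * 119.74
mass_C = 47.14319462 g, rounded to 4 dp:

47.1432 g


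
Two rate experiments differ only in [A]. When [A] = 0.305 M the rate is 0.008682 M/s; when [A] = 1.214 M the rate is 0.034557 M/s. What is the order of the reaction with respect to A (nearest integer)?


Rate is proportional to [A]^n, so rate2/rate1 = ([A]2/[A]1)^n. Take logs to solve for n.
rate2/rate1 = 0.034557 / 0.008682 = 3.9803
[A]2/[A]1 = 1.214 / 0.305 = 3.9803
n = ln(3.9803) / ln(3.9803) = 1.0
Nearest integer order:

1


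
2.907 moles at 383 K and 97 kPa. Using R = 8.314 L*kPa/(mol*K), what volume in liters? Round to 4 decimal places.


PV = nRT, solve for V = nRT / P.
nRT = 2.907 * 8.314 * 383 = 9256.6496
V = 9256.6496 / 97
V = 95.42937732 L, rounded to 4 dp:

95.4294 L


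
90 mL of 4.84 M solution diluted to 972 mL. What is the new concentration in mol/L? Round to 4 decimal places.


Dilution: M1*V1 = M2*V2, solve for M2.
M2 = M1*V1 / V2
M2 = 4.84 * 90 / 972
M2 = 435.6 / 972
M2 = 0.44814815 mol/L, rounded to 4 dp:

0.4481 mol/L


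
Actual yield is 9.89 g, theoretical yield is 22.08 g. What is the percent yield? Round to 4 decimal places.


% yield = 100 * actual / theoretical
% yield = 100 * 9.89 / 22.08
% yield = 44.79166667 %, rounded to 4 dp:

44.7917 %


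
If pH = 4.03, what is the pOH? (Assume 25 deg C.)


At 25 deg C, pH + pOH = 14.
pOH = 14 - pH = 14 - 4.03
pOH = 9.97:

9.97


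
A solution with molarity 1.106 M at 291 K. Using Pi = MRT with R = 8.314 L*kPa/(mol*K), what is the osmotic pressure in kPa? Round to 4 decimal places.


Osmotic pressure (van't Hoff): Pi = M*R*T.
RT = 8.314 * 291 = 2419.374
Pi = 1.106 * 2419.374
Pi = 2675.827644 kPa, rounded to 4 dp:

2675.8276 kPa


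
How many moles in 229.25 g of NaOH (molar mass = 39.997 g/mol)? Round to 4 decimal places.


n = mass / M
n = 229.25 / 39.997
n = 5.73167988 mol, rounded to 4 dp:

5.7317 mol


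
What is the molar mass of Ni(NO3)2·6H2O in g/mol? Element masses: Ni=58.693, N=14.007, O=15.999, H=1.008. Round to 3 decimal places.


M = sum(count * atomic_mass) over atoms.
M = 1*58.693 + 2*14.007 + 12*15.999 + 12*1.008
M = 58.693 + 28.014 + 191.988 + 12.096
M = 290.791 g/mol, rounded to 3 dp:

290.791 g/mol


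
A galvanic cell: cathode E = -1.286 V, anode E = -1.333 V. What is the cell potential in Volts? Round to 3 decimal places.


Standard cell potential: E_cell = E_cathode - E_anode.
E_cell = -1.286 - (-1.333)
E_cell = 0.047 V, rounded to 3 dp:

0.047 V


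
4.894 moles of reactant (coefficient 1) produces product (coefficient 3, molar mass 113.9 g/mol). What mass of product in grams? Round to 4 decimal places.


Use the coefficient ratio to convert reactant moles to product moles, then multiply by the product's molar mass.
moles_P = moles_R * (coeff_P / coeff_R) = 4.894 * (3/1) = 14.682
mass_P = moles_P * M_P = 14.682 * 113.9
mass_P = 1672.2798 g, rounded to 4 dp:

1672.2798 g


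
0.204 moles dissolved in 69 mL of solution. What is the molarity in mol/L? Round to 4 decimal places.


Convert volume to liters: V_L = V_mL / 1000.
V_L = 69 / 1000 = 0.069 L
M = n / V_L = 0.204 / 0.069
M = 2.95652174 mol/L, rounded to 4 dp:

2.9565 mol/L


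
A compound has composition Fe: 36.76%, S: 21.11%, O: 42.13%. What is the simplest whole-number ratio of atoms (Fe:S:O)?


Assume 100 g of compound, divide each mass% by atomic mass to get moles, then normalize by the smallest to get a raw atom ratio.
Moles per 100 g: Fe: 36.76/55.845 = 0.6583, S: 21.11/32.065 = 0.6584, O: 42.13/15.999 = 2.6333
Raw ratio (divide by min = 0.6583): Fe: 1.0, S: 1.0, O: 4.0
Multiply by 1 to clear fractions: Fe: 1.0 ~= 1, S: 1.0 ~= 1, O: 4.0 ~= 4
Reduce by GCD to get the simplest whole-number ratio:

1:1:4


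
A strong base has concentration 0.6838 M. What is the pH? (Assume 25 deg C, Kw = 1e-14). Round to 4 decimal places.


A strong base dissociates completely, so [OH-] equals the given concentration.
pOH = -log10([OH-]) = -log10(0.6838) = 0.165071
pH = 14 - pOH = 14 - 0.165071
pH = 13.834929, rounded to 4 dp:

13.8349


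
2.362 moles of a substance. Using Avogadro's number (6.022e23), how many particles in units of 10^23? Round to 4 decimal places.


N = n * NA, then divide by 1e23 for the requested units.
N / 1e23 = n * 6.022
N / 1e23 = 2.362 * 6.022
N / 1e23 = 14.223964, rounded to 4 dp:

14.2240


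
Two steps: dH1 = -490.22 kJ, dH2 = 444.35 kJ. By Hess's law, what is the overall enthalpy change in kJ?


Hess's law: enthalpy is a state function, so add the step enthalpies.
dH_total = dH1 + dH2 = -490.22 + (444.35)
dH_total = -45.87 kJ:

-45.87 kJ


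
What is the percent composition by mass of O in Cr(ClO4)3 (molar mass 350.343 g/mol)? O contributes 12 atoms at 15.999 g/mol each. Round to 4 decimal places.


pct = 100 * (n_elem * M_elem) / M_total
mass_contribution = 12 * 15.999 = 191.988 g/mol
pct = 100 * 191.988 / 350.343
pct = 54.80001028 %, rounded to 4 dp:

54.8000 %


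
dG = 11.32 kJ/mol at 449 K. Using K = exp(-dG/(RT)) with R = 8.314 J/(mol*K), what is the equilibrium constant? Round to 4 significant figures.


dG is in kJ/mol; multiply by 1000 to match R in J/(mol*K).
RT = 8.314 * 449 = 3732.986 J/mol
exponent = -dG*1000 / (RT) = -(11.32*1000) / 3732.986 = -3.03242498
K = exp(-3.03242498)
K = 0.048198616, rounded to 4 significant figures:

0.04820


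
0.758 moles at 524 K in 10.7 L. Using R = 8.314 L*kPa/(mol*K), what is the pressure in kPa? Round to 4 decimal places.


PV = nRT, solve for P = nRT / V.
nRT = 0.758 * 8.314 * 524 = 3302.2543
P = 3302.2543 / 10.7
P = 308.6218972 kPa, rounded to 4 dp:

308.6219 kPa


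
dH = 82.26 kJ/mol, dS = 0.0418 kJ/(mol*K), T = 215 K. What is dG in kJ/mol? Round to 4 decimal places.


Gibbs: dG = dH - T*dS (consistent units, dS already in kJ/(mol*K)).
T*dS = 215 * 0.0418 = 8.987
dG = 82.26 - (8.987)
dG = 73.273 kJ/mol, rounded to 4 dp:

73.2730 kJ/mol


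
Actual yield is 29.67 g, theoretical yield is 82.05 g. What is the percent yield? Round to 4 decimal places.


% yield = 100 * actual / theoretical
% yield = 100 * 29.67 / 82.05
% yield = 36.16087751 %, rounded to 4 dp:

36.1609 %


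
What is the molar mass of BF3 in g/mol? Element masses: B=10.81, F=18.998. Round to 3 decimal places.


M = sum(count * atomic_mass) over atoms.
M = 1*10.81 + 3*18.998
M = 10.81 + 56.994
M = 67.804 g/mol, rounded to 3 dp:

67.804 g/mol


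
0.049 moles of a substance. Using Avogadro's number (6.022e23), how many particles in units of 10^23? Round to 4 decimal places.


N = n * NA, then divide by 1e23 for the requested units.
N / 1e23 = n * 6.022
N / 1e23 = 0.049 * 6.022
N / 1e23 = 0.295078, rounded to 4 dp:

0.2951


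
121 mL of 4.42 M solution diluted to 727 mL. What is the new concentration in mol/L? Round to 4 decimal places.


Dilution: M1*V1 = M2*V2, solve for M2.
M2 = M1*V1 / V2
M2 = 4.42 * 121 / 727
M2 = 534.82 / 727
M2 = 0.73565337 mol/L, rounded to 4 dp:

0.7357 mol/L


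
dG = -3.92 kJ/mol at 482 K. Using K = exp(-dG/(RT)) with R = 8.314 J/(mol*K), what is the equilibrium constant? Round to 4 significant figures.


dG is in kJ/mol; multiply by 1000 to match R in J/(mol*K).
RT = 8.314 * 482 = 4007.348 J/mol
exponent = -dG*1000 / (RT) = -(-3.92*1000) / 4007.348 = 0.97820304
K = exp(0.97820304)
K = 2.6596726, rounded to 4 significant figures:

2.660


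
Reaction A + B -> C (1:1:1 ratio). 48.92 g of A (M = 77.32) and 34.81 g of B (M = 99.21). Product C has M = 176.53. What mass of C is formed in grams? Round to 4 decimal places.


Find moles of each reactant; the smaller value is the limiting reagent in a 1:1:1 reaction, so moles_C equals moles of the limiter.
n_A = mass_A / M_A = 48.92 / 77.32 = 0.632695 mol
n_B = mass_B / M_B = 34.81 / 99.21 = 0.350872 mol
Limiting reagent: B (smaller), n_limiting = 0.350872 mol
mass_C = n_limiting * M_C = 0.350872 * 176.53
mass_C = 61.93943416 g, rounded to 4 dp:

61.9394 g


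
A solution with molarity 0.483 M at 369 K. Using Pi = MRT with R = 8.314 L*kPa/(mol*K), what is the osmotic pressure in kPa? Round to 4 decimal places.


Osmotic pressure (van't Hoff): Pi = M*R*T.
RT = 8.314 * 369 = 3067.866
Pi = 0.483 * 3067.866
Pi = 1481.779278 kPa, rounded to 4 dp:

1481.7793 kPa


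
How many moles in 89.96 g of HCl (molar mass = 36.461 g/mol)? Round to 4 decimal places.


n = mass / M
n = 89.96 / 36.461
n = 2.46729382 mol, rounded to 4 dp:

2.4673 mol


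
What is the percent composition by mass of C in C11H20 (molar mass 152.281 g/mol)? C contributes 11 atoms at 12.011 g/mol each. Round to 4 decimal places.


pct = 100 * (n_elem * M_elem) / M_total
mass_contribution = 11 * 12.011 = 132.121 g/mol
pct = 100 * 132.121 / 152.281
pct = 86.76131625 %, rounded to 4 dp:

86.7613 %


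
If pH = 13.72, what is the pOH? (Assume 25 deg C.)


At 25 deg C, pH + pOH = 14.
pOH = 14 - pH = 14 - 13.72
pOH = 0.28:

0.28


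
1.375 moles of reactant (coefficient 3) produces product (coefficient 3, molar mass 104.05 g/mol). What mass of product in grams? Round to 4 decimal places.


Use the coefficient ratio to convert reactant moles to product moles, then multiply by the product's molar mass.
moles_P = moles_R * (coeff_P / coeff_R) = 1.375 * (3/3) = 1.375
mass_P = moles_P * M_P = 1.375 * 104.05
mass_P = 143.06875 g, rounded to 4 dp:

143.0688 g


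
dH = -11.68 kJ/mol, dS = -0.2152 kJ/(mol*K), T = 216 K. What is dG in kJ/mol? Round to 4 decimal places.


Gibbs: dG = dH - T*dS (consistent units, dS already in kJ/(mol*K)).
T*dS = 216 * -0.2152 = -46.4832
dG = -11.68 - (-46.4832)
dG = 34.8032 kJ/mol, rounded to 4 dp:

34.8032 kJ/mol


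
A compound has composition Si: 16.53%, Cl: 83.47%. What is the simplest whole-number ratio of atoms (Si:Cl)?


Assume 100 g of compound, divide each mass% by atomic mass to get moles, then normalize by the smallest to get a raw atom ratio.
Moles per 100 g: Si: 16.53/28.086 = 0.5885, Cl: 83.47/35.453 = 2.3544
Raw ratio (divide by min = 0.5885): Si: 1.0, Cl: 4.0
Multiply by 1 to clear fractions: Si: 1.0 ~= 1, Cl: 4.0 ~= 4
Reduce by GCD to get the simplest whole-number ratio:

1:4


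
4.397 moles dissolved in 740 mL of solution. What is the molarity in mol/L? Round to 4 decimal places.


Convert volume to liters: V_L = V_mL / 1000.
V_L = 740 / 1000 = 0.74 L
M = n / V_L = 4.397 / 0.74
M = 5.94189189 mol/L, rounded to 4 dp:

5.9419 mol/L


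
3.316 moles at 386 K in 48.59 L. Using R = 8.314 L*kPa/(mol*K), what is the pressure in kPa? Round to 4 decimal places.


PV = nRT, solve for P = nRT / V.
nRT = 3.316 * 8.314 * 386 = 10641.7205
P = 10641.7205 / 48.59
P = 219.01050628 kPa, rounded to 4 dp:

219.0105 kPa


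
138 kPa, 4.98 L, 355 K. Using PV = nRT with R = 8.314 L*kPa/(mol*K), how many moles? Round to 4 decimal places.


PV = nRT, solve for n = PV / (RT).
PV = 138 * 4.98 = 687.24
RT = 8.314 * 355 = 2951.47
n = 687.24 / 2951.47
n = 0.23284668 mol, rounded to 4 dp:

0.2328 mol


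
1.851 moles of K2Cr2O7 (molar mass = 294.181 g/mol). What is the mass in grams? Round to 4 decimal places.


mass = n * M
mass = 1.851 * 294.181
mass = 544.529031 g, rounded to 4 dp:

544.5290 g


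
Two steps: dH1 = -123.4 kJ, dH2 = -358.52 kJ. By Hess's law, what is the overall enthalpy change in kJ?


Hess's law: enthalpy is a state function, so add the step enthalpies.
dH_total = dH1 + dH2 = -123.4 + (-358.52)
dH_total = -481.92 kJ:

-481.92 kJ


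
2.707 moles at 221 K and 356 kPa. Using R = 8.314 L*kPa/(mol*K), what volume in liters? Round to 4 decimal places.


PV = nRT, solve for V = nRT / P.
nRT = 2.707 * 8.314 * 221 = 4973.8256
V = 4973.8256 / 356
V = 13.97142022 L, rounded to 4 dp:

13.9714 L


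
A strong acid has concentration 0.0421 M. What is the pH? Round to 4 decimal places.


A strong acid dissociates completely, so [H+] equals the given concentration.
pH = -log10([H+]) = -log10(0.0421)
pH = 1.3757179, rounded to 4 dp:

1.3757


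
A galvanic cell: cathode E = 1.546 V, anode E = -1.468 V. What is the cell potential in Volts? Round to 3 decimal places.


Standard cell potential: E_cell = E_cathode - E_anode.
E_cell = 1.546 - (-1.468)
E_cell = 3.014 V, rounded to 3 dp:

3.014 V


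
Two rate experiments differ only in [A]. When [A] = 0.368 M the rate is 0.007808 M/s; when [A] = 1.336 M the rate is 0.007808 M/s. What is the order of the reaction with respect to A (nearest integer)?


Rate is proportional to [A]^n, so rate2/rate1 = ([A]2/[A]1)^n. Take logs to solve for n.
rate2/rate1 = 0.007808 / 0.007808 = 1.0
[A]2/[A]1 = 1.336 / 0.368 = 3.6304
n = ln(1.0) / ln(3.6304) = 0.0
Nearest integer order:

0


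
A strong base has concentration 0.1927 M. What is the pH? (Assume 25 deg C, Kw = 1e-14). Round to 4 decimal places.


A strong base dissociates completely, so [OH-] equals the given concentration.
pOH = -log10([OH-]) = -log10(0.1927) = 0.715118
pH = 14 - pOH = 14 - 0.715118
pH = 13.284882, rounded to 4 dp:

13.2849


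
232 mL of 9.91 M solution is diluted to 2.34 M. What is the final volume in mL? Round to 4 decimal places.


Dilution: M1*V1 = M2*V2, solve for V2.
V2 = M1*V1 / M2
V2 = 9.91 * 232 / 2.34
V2 = 2299.12 / 2.34
V2 = 982.52991453 mL, rounded to 4 dp:

982.5299 mL


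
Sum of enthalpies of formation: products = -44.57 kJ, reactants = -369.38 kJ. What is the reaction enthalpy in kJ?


dH_rxn = sum(dH_f products) - sum(dH_f reactants)
dH_rxn = -44.57 - (-369.38)
dH_rxn = 324.81 kJ:

324.81 kJ


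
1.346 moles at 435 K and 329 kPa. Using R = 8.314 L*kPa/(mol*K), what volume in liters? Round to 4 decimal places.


PV = nRT, solve for V = nRT / P.
nRT = 1.346 * 8.314 * 435 = 4867.9301
V = 4867.9301 / 329
V = 14.79614012 L, rounded to 4 dp:

14.7961 L


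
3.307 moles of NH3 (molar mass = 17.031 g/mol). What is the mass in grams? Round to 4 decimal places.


mass = n * M
mass = 3.307 * 17.031
mass = 56.321517 g, rounded to 4 dp:

56.3215 g


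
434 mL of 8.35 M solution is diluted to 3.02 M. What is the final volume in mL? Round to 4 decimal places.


Dilution: M1*V1 = M2*V2, solve for V2.
V2 = M1*V1 / M2
V2 = 8.35 * 434 / 3.02
V2 = 3623.9 / 3.02
V2 = 1199.96688742 mL, rounded to 4 dp:

1199.9669 mL


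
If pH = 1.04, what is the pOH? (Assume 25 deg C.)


At 25 deg C, pH + pOH = 14.
pOH = 14 - pH = 14 - 1.04
pOH = 12.96:

12.96


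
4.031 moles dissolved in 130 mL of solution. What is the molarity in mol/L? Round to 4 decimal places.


Convert volume to liters: V_L = V_mL / 1000.
V_L = 130 / 1000 = 0.13 L
M = n / V_L = 4.031 / 0.13
M = 31.00769231 mol/L, rounded to 4 dp:

31.0077 mol/L


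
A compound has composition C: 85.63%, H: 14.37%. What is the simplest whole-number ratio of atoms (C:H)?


Assume 100 g of compound, divide each mass% by atomic mass to get moles, then normalize by the smallest to get a raw atom ratio.
Moles per 100 g: C: 85.63/12.011 = 7.1293, H: 14.37/1.008 = 14.256
Raw ratio (divide by min = 7.1293): C: 1.0, H: 2.0
Multiply by 1 to clear fractions: C: 1.0 ~= 1, H: 2.0 ~= 2
Reduce by GCD to get the simplest whole-number ratio:

1:2


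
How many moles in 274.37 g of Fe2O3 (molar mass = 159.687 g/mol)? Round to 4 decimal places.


n = mass / M
n = 274.37 / 159.687
n = 1.71817368 mol, rounded to 4 dp:

1.7182 mol


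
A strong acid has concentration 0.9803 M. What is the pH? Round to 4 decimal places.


A strong acid dissociates completely, so [H+] equals the given concentration.
pH = -log10([H+]) = -log10(0.9803)
pH = 0.008641, rounded to 4 dp:

0.0086


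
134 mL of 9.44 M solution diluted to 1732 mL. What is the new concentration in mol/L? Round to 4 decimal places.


Dilution: M1*V1 = M2*V2, solve for M2.
M2 = M1*V1 / V2
M2 = 9.44 * 134 / 1732
M2 = 1264.96 / 1732
M2 = 0.73034642 mol/L, rounded to 4 dp:

0.7303 mol/L


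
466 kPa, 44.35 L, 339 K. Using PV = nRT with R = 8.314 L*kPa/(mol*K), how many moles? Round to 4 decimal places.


PV = nRT, solve for n = PV / (RT).
PV = 466 * 44.35 = 20667.1
RT = 8.314 * 339 = 2818.446
n = 20667.1 / 2818.446
n = 7.33279971 mol, rounded to 4 dp:

7.3328 mol


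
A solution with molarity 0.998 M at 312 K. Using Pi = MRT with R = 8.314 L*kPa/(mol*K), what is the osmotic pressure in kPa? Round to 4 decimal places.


Osmotic pressure (van't Hoff): Pi = M*R*T.
RT = 8.314 * 312 = 2593.968
Pi = 0.998 * 2593.968
Pi = 2588.780064 kPa, rounded to 4 dp:

2588.7801 kPa


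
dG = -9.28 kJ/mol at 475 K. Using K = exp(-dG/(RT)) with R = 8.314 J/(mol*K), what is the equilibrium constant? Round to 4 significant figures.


dG is in kJ/mol; multiply by 1000 to match R in J/(mol*K).
RT = 8.314 * 475 = 3949.15 J/mol
exponent = -dG*1000 / (RT) = -(-9.28*1000) / 3949.15 = 2.34987276
K = exp(2.34987276)
K = 10.484236, rounded to 4 significant figures:

10.48


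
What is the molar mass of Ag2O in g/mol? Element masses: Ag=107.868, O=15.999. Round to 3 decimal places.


M = sum(count * atomic_mass) over atoms.
M = 2*107.868 + 1*15.999
M = 215.736 + 15.999
M = 231.735 g/mol, rounded to 3 dp:

231.735 g/mol


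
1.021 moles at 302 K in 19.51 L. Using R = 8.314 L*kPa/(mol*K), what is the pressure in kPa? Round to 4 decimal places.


PV = nRT, solve for P = nRT / V.
nRT = 1.021 * 8.314 * 302 = 2563.5554
P = 2563.5554 / 19.51
P = 131.39699641 kPa, rounded to 4 dp:

131.3970 kPa


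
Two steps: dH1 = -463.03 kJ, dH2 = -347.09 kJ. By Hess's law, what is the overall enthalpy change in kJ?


Hess's law: enthalpy is a state function, so add the step enthalpies.
dH_total = dH1 + dH2 = -463.03 + (-347.09)
dH_total = -810.12 kJ:

-810.12 kJ


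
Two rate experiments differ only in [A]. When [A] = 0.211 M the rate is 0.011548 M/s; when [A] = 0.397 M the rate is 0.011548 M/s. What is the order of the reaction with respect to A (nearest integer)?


Rate is proportional to [A]^n, so rate2/rate1 = ([A]2/[A]1)^n. Take logs to solve for n.
rate2/rate1 = 0.011548 / 0.011548 = 1.0
[A]2/[A]1 = 0.397 / 0.211 = 1.8815
n = ln(1.0) / ln(1.8815) = 0.0
Nearest integer order:

0


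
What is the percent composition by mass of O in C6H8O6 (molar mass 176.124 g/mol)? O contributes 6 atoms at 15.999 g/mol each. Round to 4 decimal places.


pct = 100 * (n_elem * M_elem) / M_total
mass_contribution = 6 * 15.999 = 95.994 g/mol
pct = 100 * 95.994 / 176.124
pct = 54.50364516 %, rounded to 4 dp:

54.5036 %


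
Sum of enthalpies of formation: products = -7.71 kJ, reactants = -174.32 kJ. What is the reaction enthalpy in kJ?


dH_rxn = sum(dH_f products) - sum(dH_f reactants)
dH_rxn = -7.71 - (-174.32)
dH_rxn = 166.61 kJ:

166.61 kJ


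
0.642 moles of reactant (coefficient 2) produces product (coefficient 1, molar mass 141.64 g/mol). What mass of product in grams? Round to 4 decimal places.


Use the coefficient ratio to convert reactant moles to product moles, then multiply by the product's molar mass.
moles_P = moles_R * (coeff_P / coeff_R) = 0.642 * (1/2) = 0.321
mass_P = moles_P * M_P = 0.321 * 141.64
mass_P = 45.46644 g, rounded to 4 dp:

45.4664 g


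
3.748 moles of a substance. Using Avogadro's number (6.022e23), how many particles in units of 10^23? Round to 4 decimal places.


N = n * NA, then divide by 1e23 for the requested units.
N / 1e23 = n * 6.022
N / 1e23 = 3.748 * 6.022
N / 1e23 = 22.570456, rounded to 4 dp:

22.5705


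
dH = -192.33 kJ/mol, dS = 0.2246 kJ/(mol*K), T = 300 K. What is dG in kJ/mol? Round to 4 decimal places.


Gibbs: dG = dH - T*dS (consistent units, dS already in kJ/(mol*K)).
T*dS = 300 * 0.2246 = 67.38
dG = -192.33 - (67.38)
dG = -259.71 kJ/mol, rounded to 4 dp:

-259.7100 kJ/mol


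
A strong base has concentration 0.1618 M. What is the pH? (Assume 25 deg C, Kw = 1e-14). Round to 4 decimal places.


A strong base dissociates completely, so [OH-] equals the given concentration.
pOH = -log10([OH-]) = -log10(0.1618) = 0.791021
pH = 14 - pOH = 14 - 0.791021
pH = 13.208979, rounded to 4 dp:

13.2090


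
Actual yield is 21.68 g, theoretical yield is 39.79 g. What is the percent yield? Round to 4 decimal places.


% yield = 100 * actual / theoretical
% yield = 100 * 21.68 / 39.79
% yield = 54.48605177 %, rounded to 4 dp:

54.4861 %


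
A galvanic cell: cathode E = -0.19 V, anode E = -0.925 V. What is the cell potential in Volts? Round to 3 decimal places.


Standard cell potential: E_cell = E_cathode - E_anode.
E_cell = -0.19 - (-0.925)
E_cell = 0.735 V, rounded to 3 dp:

0.735 V


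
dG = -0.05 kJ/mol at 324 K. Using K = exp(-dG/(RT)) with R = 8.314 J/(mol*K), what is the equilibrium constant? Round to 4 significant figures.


dG is in kJ/mol; multiply by 1000 to match R in J/(mol*K).
RT = 8.314 * 324 = 2693.736 J/mol
exponent = -dG*1000 / (RT) = -(-0.05*1000) / 2693.736 = 0.01856158
K = exp(0.01856158)
K = 1.0187349, rounded to 4 significant figures:

1.019


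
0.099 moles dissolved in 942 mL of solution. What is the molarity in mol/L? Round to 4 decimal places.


Convert volume to liters: V_L = V_mL / 1000.
V_L = 942 / 1000 = 0.942 L
M = n / V_L = 0.099 / 0.942
M = 0.10509554 mol/L, rounded to 4 dp:

0.1051 mol/L


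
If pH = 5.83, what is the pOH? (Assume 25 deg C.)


At 25 deg C, pH + pOH = 14.
pOH = 14 - pH = 14 - 5.83
pOH = 8.17:

8.17


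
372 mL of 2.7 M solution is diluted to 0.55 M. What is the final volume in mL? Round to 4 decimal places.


Dilution: M1*V1 = M2*V2, solve for V2.
V2 = M1*V1 / M2
V2 = 2.7 * 372 / 0.55
V2 = 1004.4 / 0.55
V2 = 1826.18181818 mL, rounded to 4 dp:

1826.1818 mL


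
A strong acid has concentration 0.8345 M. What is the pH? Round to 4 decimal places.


A strong acid dissociates completely, so [H+] equals the given concentration.
pH = -log10([H+]) = -log10(0.8345)
pH = 0.07857366, rounded to 4 dp:

0.0786


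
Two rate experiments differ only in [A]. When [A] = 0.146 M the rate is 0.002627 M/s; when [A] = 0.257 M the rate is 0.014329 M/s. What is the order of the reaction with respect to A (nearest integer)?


Rate is proportional to [A]^n, so rate2/rate1 = ([A]2/[A]1)^n. Take logs to solve for n.
rate2/rate1 = 0.014329 / 0.002627 = 5.4545
[A]2/[A]1 = 0.257 / 0.146 = 1.7603
n = ln(5.4545) / ln(1.7603) = 3.0
Nearest integer order:

3


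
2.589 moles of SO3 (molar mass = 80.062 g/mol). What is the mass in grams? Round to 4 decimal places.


mass = n * M
mass = 2.589 * 80.062
mass = 207.280518 g, rounded to 4 dp:

207.2805 g


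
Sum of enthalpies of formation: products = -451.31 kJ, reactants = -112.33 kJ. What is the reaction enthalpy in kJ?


dH_rxn = sum(dH_f products) - sum(dH_f reactants)
dH_rxn = -451.31 - (-112.33)
dH_rxn = -338.98 kJ:

-338.98 kJ


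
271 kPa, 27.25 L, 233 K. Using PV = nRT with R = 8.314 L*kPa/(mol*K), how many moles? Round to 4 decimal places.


PV = nRT, solve for n = PV / (RT).
PV = 271 * 27.25 = 7384.75
RT = 8.314 * 233 = 1937.162
n = 7384.75 / 1937.162
n = 3.81214891 mol, rounded to 4 dp:

3.8121 mol


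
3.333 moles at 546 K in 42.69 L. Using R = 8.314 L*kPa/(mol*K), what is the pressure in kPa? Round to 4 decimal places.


PV = nRT, solve for P = nRT / V.
nRT = 3.333 * 8.314 * 546 = 15129.9669
P = 15129.9669 / 42.69
P = 354.41477864 kPa, rounded to 4 dp:

354.4148 kPa


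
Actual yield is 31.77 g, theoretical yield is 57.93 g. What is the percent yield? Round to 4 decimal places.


% yield = 100 * actual / theoretical
% yield = 100 * 31.77 / 57.93
% yield = 54.84205075 %, rounded to 4 dp:

54.8421 %


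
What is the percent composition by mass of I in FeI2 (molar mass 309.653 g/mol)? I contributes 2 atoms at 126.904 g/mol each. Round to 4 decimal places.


pct = 100 * (n_elem * M_elem) / M_total
mass_contribution = 2 * 126.904 = 253.808 g/mol
pct = 100 * 253.808 / 309.653
pct = 81.96529664 %, rounded to 4 dp:

81.9653 %


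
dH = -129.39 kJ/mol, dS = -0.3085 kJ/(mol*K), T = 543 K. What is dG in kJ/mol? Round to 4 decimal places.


Gibbs: dG = dH - T*dS (consistent units, dS already in kJ/(mol*K)).
T*dS = 543 * -0.3085 = -167.5155
dG = -129.39 - (-167.5155)
dG = 38.1255 kJ/mol, rounded to 4 dp:

38.1255 kJ/mol


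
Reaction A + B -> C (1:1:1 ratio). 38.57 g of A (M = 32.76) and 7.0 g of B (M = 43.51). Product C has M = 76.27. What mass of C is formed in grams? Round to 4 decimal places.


Find moles of each reactant; the smaller value is the limiting reagent in a 1:1:1 reaction, so moles_C equals moles of the limiter.
n_A = mass_A / M_A = 38.57 / 32.76 = 1.17735 mol
n_B = mass_B / M_B = 7.0 / 43.51 = 0.160883 mol
Limiting reagent: B (smaller), n_limiting = 0.160883 mol
mass_C = n_limiting * M_C = 0.160883 * 76.27
mass_C = 12.27054641 g, rounded to 4 dp:

12.2705 g


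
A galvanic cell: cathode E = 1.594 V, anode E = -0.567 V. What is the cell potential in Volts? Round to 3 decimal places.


Standard cell potential: E_cell = E_cathode - E_anode.
E_cell = 1.594 - (-0.567)
E_cell = 2.161 V, rounded to 3 dp:

2.161 V


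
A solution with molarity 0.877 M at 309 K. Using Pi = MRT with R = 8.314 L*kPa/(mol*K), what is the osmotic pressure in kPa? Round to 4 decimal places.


Osmotic pressure (van't Hoff): Pi = M*R*T.
RT = 8.314 * 309 = 2569.026
Pi = 0.877 * 2569.026
Pi = 2253.035802 kPa, rounded to 4 dp:

2253.0358 kPa


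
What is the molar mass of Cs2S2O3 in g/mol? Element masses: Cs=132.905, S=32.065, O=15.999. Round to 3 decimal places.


M = sum(count * atomic_mass) over atoms.
M = 2*132.905 + 2*32.065 + 3*15.999
M = 265.81 + 64.13 + 47.997
M = 377.937 g/mol, rounded to 3 dp:

377.937 g/mol


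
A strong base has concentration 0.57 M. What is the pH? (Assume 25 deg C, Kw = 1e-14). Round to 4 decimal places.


A strong base dissociates completely, so [OH-] equals the given concentration.
pOH = -log10([OH-]) = -log10(0.57) = 0.244125
pH = 14 - pOH = 14 - 0.244125
pH = 13.755875, rounded to 4 dp:

13.7559


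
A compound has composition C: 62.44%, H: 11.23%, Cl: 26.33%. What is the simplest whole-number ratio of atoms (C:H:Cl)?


Assume 100 g of compound, divide each mass% by atomic mass to get moles, then normalize by the smallest to get a raw atom ratio.
Moles per 100 g: C: 62.44/12.011 = 5.1986, H: 11.23/1.008 = 11.1409, Cl: 26.33/35.453 = 0.7427
Raw ratio (divide by min = 0.7427): C: 7.0, H: 15.001, Cl: 1.0
Multiply by 1 to clear fractions: C: 7.0 ~= 7, H: 15.001 ~= 15, Cl: 1.0 ~= 1
Reduce by GCD to get the simplest whole-number ratio:

7:15:1


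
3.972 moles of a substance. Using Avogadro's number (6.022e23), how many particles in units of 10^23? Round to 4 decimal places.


N = n * NA, then divide by 1e23 for the requested units.
N / 1e23 = n * 6.022
N / 1e23 = 3.972 * 6.022
N / 1e23 = 23.919384, rounded to 4 dp:

23.9194


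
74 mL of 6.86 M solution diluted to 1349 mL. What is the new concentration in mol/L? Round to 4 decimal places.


Dilution: M1*V1 = M2*V2, solve for M2.
M2 = M1*V1 / V2
M2 = 6.86 * 74 / 1349
M2 = 507.64 / 1349
M2 = 0.37630838 mol/L, rounded to 4 dp:

0.3763 mol/L


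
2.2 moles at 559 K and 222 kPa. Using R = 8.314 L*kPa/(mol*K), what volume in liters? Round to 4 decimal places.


PV = nRT, solve for V = nRT / P.
nRT = 2.2 * 8.314 * 559 = 10224.5572
V = 10224.5572 / 222
V = 46.05656396 L, rounded to 4 dp:

46.0566 L


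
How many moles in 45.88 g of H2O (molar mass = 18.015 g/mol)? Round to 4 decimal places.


n = mass / M
n = 45.88 / 18.015
n = 2.54676658 mol, rounded to 4 dp:

2.5468 mol


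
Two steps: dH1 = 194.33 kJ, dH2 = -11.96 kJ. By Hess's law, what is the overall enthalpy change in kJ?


Hess's law: enthalpy is a state function, so add the step enthalpies.
dH_total = dH1 + dH2 = 194.33 + (-11.96)
dH_total = 182.37 kJ:

182.37 kJ


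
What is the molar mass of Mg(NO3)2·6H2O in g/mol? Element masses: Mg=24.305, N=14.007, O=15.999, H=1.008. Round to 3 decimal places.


M = sum(count * atomic_mass) over atoms.
M = 1*24.305 + 2*14.007 + 12*15.999 + 12*1.008
M = 24.305 + 28.014 + 191.988 + 12.096
M = 256.403 g/mol, rounded to 3 dp:

256.403 g/mol


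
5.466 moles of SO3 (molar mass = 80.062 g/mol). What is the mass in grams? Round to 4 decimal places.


mass = n * M
mass = 5.466 * 80.062
mass = 437.618892 g, rounded to 4 dp:

437.6189 g


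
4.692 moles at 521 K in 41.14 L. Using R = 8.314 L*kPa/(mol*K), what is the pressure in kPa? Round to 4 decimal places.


PV = nRT, solve for P = nRT / V.
nRT = 4.692 * 8.314 * 521 = 20323.839
P = 20323.839 / 41.14
P = 494.01650462 kPa, rounded to 4 dp:

494.0165 kPa


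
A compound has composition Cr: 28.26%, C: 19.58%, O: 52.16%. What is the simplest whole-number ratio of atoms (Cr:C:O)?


Assume 100 g of compound, divide each mass% by atomic mass to get moles, then normalize by the smallest to get a raw atom ratio.
Moles per 100 g: Cr: 28.26/51.996 = 0.5435, C: 19.58/12.011 = 1.6302, O: 52.16/15.999 = 3.2602
Raw ratio (divide by min = 0.5435): Cr: 1.0, C: 2.999, O: 5.998
Multiply by 1 to clear fractions: Cr: 1.0 ~= 1, C: 2.999 ~= 3, O: 5.998 ~= 6
Reduce by GCD to get the simplest whole-number ratio:

1:3:6


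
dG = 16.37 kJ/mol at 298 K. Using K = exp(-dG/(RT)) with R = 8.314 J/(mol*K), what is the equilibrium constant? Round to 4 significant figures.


dG is in kJ/mol; multiply by 1000 to match R in J/(mol*K).
RT = 8.314 * 298 = 2477.572 J/mol
exponent = -dG*1000 / (RT) = -(16.37*1000) / 2477.572 = -6.60727519
K = exp(-6.60727519)
K = 0.001350507, rounded to 4 significant figures:

0.001351


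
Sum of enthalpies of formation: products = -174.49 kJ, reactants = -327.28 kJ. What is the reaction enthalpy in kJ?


dH_rxn = sum(dH_f products) - sum(dH_f reactants)
dH_rxn = -174.49 - (-327.28)
dH_rxn = 152.79 kJ:

152.79 kJ


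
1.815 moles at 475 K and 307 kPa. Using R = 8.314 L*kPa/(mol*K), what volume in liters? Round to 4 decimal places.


PV = nRT, solve for V = nRT / P.
nRT = 1.815 * 8.314 * 475 = 7167.7072
V = 7167.7072 / 307
V = 23.34758046 L, rounded to 4 dp:

23.3476 L


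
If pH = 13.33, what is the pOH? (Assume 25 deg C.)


At 25 deg C, pH + pOH = 14.
pOH = 14 - pH = 14 - 13.33
pOH = 0.67:

0.67


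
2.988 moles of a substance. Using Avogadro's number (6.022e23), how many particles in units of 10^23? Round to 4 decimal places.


N = n * NA, then divide by 1e23 for the requested units.
N / 1e23 = n * 6.022
N / 1e23 = 2.988 * 6.022
N / 1e23 = 17.993736, rounded to 4 dp:

17.9937


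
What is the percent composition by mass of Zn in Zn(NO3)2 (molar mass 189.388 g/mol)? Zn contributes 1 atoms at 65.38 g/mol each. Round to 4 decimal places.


pct = 100 * (n_elem * M_elem) / M_total
mass_contribution = 1 * 65.38 = 65.38 g/mol
pct = 100 * 65.38 / 189.388
pct = 34.5217226 %, rounded to 4 dp:

34.5217 %


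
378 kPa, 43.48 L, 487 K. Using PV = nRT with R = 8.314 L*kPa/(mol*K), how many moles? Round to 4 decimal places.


PV = nRT, solve for n = PV / (RT).
PV = 378 * 43.48 = 16435.44
RT = 8.314 * 487 = 4048.918
n = 16435.44 / 4048.918
n = 4.0592178 mol, rounded to 4 dp:

4.0592 mol
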